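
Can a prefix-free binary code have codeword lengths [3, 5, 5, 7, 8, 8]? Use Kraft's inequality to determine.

Kraft inequality: Σ 2^(-l_i) ≤ 1 for prefix-free code
Calculating: 2^(-3) + 2^(-5) + 2^(-5) + 2^(-7) + 2^(-8) + 2^(-8)
= 0.125 + 0.03125 + 0.03125 + 0.0078125 + 0.00390625 + 0.00390625
= 0.2031
Since 0.2031 ≤ 1, prefix-free code exists


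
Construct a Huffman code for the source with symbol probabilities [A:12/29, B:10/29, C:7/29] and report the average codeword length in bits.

Huffman tree construction:
Combine smallest probabilities repeatedly
Resulting codes:
  A: 0 (length 1)
  B: 11 (length 2)
  C: 10 (length 2)
Average length = Σ p(s) × length(s) = 1.5862 bits


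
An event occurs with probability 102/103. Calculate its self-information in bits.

Information content I(x) = -log₂(p(x))
I = -log₂(102/103) = -log₂(0.9903)
I = 0.0141 bits


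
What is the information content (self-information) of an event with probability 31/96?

Information content I(x) = -log₂(p(x))
I = -log₂(31/96) = -log₂(0.3229)
I = 1.6308 bits


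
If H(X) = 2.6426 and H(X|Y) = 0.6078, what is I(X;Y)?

I(X;Y) = H(X) - H(X|Y)
I(X;Y) = 2.6426 - 0.6078 = 2.0348 bits


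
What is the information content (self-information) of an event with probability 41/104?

Information content I(x) = -log₂(p(x))
I = -log₂(41/104) = -log₂(0.3942)
I = 1.3429 bits


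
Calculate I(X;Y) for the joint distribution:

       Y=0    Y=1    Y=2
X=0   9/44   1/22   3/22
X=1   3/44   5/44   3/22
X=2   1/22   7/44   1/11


H(X) = 1.5754, H(Y) = 1.5820, H(X,Y) = 3.0148
I(X;Y) = H(X) + H(Y) - H(X,Y) = 0.1427 bits


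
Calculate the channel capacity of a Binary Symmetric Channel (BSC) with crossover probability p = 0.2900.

For BSC with error probability p:
C = 1 - H(p) where H(p) is binary entropy
H(0.2900) = -0.2900 × log₂(0.2900) - 0.7100 × log₂(0.7100)
H(p) = 0.8687
C = 1 - 0.8687 = 0.1313 bits/use


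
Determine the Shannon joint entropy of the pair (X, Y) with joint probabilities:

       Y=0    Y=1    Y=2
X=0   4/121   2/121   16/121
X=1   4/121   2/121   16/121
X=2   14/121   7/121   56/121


H(X,Y) = -Σ p(x,y) log₂ p(x,y)
  p(0,0)=4/121: -0.0331 × log₂(0.0331) = 0.1626
  p(0,1)=2/121: -0.0165 × log₂(0.0165) = 0.0978
  p(0,2)=16/121: -0.1322 × log₂(0.1322) = 0.3860
  p(1,0)=4/121: -0.0331 × log₂(0.0331) = 0.1626
  p(1,1)=2/121: -0.0165 × log₂(0.0165) = 0.0978
  p(1,2)=16/121: -0.1322 × log₂(0.1322) = 0.3860
  p(2,0)=14/121: -0.1157 × log₂(0.1157) = 0.3600
  p(2,1)=7/121: -0.0579 × log₂(0.0579) = 0.2379
  p(2,2)=56/121: -0.4628 × log₂(0.4628) = 0.5144
H(X,Y) = 2.4051 bits


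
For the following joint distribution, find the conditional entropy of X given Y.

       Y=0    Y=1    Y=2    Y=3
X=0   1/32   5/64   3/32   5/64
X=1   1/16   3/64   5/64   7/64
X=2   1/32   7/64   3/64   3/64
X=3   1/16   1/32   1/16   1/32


H(X|Y) = Σ_y p(y) H(X|Y=y)
  p(Y=0) = 3/16, H(X|Y=0) = 1.9183
  p(Y=1) = 17/64, H(X|Y=1) = 1.8512
  p(Y=2) = 9/32, H(X|Y=2) = 1.9547
  p(Y=3) = 17/64, H(X|Y=3) = 1.8512
H(X|Y) = 0.1875×1.9183 + 0.2656×1.8512 + 0.2812×1.9547 + 0.2656×1.8512 = 1.8929 bits


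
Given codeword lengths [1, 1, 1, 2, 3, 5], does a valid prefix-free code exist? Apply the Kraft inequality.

Kraft inequality: Σ 2^(-l_i) ≤ 1 for prefix-free code
Calculating: 2^(-1) + 2^(-1) + 2^(-1) + 2^(-2) + 2^(-3) + 2^(-5)
= 0.5 + 0.5 + 0.5 + 0.25 + 0.125 + 0.03125
= 1.9062
Since 1.9062 > 1, prefix-free code does not exist


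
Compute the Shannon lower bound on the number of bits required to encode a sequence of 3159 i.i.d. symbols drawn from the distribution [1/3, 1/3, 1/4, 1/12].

Entropy H = 1.8554 bits/symbol
Minimum bits = H × n = 1.8554 × 3159
= 5861.17 bits


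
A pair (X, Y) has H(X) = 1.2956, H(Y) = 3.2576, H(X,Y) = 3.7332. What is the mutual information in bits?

I(X;Y) = H(X) + H(Y) - H(X,Y)
I(X;Y) = 1.2956 + 3.2576 - 3.7332 = 0.82 bits


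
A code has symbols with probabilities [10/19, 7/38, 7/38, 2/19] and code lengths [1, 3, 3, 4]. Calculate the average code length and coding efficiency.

Average length L = Σ p_i × l_i = 2.0526 bits
Entropy H = 1.7284 bits
Efficiency η = H/L × 100% = 84.20%


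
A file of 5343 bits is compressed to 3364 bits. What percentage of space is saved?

Space savings = (1 - Compressed/Original) × 100%
= (1 - 3364/5343) × 100%
= 37.04%


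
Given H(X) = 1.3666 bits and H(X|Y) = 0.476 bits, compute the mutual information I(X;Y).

I(X;Y) = H(X) - H(X|Y)
I(X;Y) = 1.3666 - 0.476 = 0.8906 bits


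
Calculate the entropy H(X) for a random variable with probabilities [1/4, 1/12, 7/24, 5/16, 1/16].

H(X) = -Σ p(x) log₂ p(x)
  -1/4 × log₂(1/4) = 0.5000
  -1/12 × log₂(1/12) = 0.2987
  -7/24 × log₂(7/24) = 0.5185
  -5/16 × log₂(5/16) = 0.5244
  -1/16 × log₂(1/16) = 0.2500
H(X) = 2.0916 bits


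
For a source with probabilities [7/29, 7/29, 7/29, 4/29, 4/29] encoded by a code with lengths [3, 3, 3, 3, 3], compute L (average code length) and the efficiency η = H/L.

Average length L = Σ p_i × l_i = 3.0000 bits
Entropy H = 2.2733 bits
Efficiency η = H/L × 100% = 75.78%


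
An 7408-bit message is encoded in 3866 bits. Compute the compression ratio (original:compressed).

Compression ratio = Original / Compressed
= 7408 / 3866 = 1.92:1


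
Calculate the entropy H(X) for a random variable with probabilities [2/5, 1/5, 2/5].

H(X) = -Σ p(x) log₂ p(x)
  -2/5 × log₂(2/5) = 0.5288
  -1/5 × log₂(1/5) = 0.4644
  -2/5 × log₂(2/5) = 0.5288
H(X) = 1.5219 bits


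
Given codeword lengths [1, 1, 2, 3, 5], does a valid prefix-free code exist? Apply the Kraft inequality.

Kraft inequality: Σ 2^(-l_i) ≤ 1 for prefix-free code
Calculating: 2^(-1) + 2^(-1) + 2^(-2) + 2^(-3) + 2^(-5)
= 0.5 + 0.5 + 0.25 + 0.125 + 0.03125
= 1.4062
Since 1.4062 > 1, prefix-free code does not exist


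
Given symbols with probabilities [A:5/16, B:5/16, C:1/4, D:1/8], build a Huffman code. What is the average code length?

Huffman tree construction:
Combine smallest probabilities repeatedly
Resulting codes:
  A: 10 (length 2)
  B: 11 (length 2)
  C: 01 (length 2)
  D: 00 (length 2)
Average length = Σ p(s) × length(s) = 2.0000 bits


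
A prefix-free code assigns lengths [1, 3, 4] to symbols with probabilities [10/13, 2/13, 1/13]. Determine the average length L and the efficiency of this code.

Average length L = Σ p_i × l_i = 1.5385 bits
Entropy H = 0.9913 bits
Efficiency η = H/L × 100% = 64.43%


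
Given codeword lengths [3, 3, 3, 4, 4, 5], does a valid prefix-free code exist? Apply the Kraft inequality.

Kraft inequality: Σ 2^(-l_i) ≤ 1 for prefix-free code
Calculating: 2^(-3) + 2^(-3) + 2^(-3) + 2^(-4) + 2^(-4) + 2^(-5)
= 0.125 + 0.125 + 0.125 + 0.0625 + 0.0625 + 0.03125
= 0.5312
Since 0.5312 ≤ 1, prefix-free code exists


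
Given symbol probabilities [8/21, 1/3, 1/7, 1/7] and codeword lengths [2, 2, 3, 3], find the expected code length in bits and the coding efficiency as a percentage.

Average length L = Σ p_i × l_i = 2.2857 bits
Entropy H = 1.8608 bits
Efficiency η = H/L × 100% = 81.41%


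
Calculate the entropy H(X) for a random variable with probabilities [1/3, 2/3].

H(X) = -Σ p(x) log₂ p(x)
  -1/3 × log₂(1/3) = 0.5283
  -2/3 × log₂(2/3) = 0.3900
H(X) = 0.9183 bits


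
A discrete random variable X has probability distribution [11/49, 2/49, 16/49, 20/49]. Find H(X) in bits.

H(X) = -Σ p(x) log₂ p(x)
  -11/49 × log₂(11/49) = 0.4838
  -2/49 × log₂(2/49) = 0.1884
  -16/49 × log₂(16/49) = 0.5273
  -20/49 × log₂(20/49) = 0.5277
H(X) = 1.7271 bits


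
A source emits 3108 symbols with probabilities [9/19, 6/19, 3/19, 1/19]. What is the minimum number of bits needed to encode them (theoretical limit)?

Entropy H = 1.6798 bits/symbol
Minimum bits = H × n = 1.6798 × 3108
= 5220.89 bits


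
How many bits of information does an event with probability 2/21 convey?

Information content I(x) = -log₂(p(x))
I = -log₂(2/21) = -log₂(0.0952)
I = 3.3923 bits


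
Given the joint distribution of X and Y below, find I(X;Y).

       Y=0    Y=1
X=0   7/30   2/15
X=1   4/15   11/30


H(X) = 0.9481, H(Y) = 1.0000, H(X,Y) = 1.9167
I(X;Y) = H(X) + H(Y) - H(X,Y) = 0.0314 bits


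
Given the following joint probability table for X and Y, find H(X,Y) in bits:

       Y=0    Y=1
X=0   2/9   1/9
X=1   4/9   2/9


H(X,Y) = -Σ p(x,y) log₂ p(x,y)
  p(0,0)=2/9: -0.2222 × log₂(0.2222) = 0.4822
  p(0,1)=1/9: -0.1111 × log₂(0.1111) = 0.3522
  p(1,0)=4/9: -0.4444 × log₂(0.4444) = 0.5200
  p(1,1)=2/9: -0.2222 × log₂(0.2222) = 0.4822
H(X,Y) = 1.8366 bits


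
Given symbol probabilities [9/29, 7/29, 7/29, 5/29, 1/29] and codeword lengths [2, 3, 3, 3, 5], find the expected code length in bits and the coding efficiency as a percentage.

Average length L = Σ p_i × l_i = 2.7586 bits
Entropy H = 2.1186 bits
Efficiency η = H/L × 100% = 76.80%


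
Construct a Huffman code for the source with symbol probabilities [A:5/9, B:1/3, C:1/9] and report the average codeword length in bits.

Huffman tree construction:
Combine smallest probabilities repeatedly
Resulting codes:
  A: 1 (length 1)
  B: 01 (length 2)
  C: 00 (length 2)
Average length = Σ p(s) × length(s) = 1.4444 bits


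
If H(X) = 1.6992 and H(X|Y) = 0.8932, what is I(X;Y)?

I(X;Y) = H(X) - H(X|Y)
I(X;Y) = 1.6992 - 0.8932 = 0.806 bits


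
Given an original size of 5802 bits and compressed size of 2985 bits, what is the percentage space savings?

Space savings = (1 - Compressed/Original) × 100%
= (1 - 2985/5802) × 100%
= 48.55%


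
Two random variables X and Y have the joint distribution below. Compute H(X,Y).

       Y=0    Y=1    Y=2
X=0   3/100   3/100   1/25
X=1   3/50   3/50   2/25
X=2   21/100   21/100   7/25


H(X,Y) = -Σ p(x,y) log₂ p(x,y)
  p(0,0)=3/100: -0.0300 × log₂(0.0300) = 0.1518
  p(0,1)=3/100: -0.0300 × log₂(0.0300) = 0.1518
  p(0,2)=1/25: -0.0400 × log₂(0.0400) = 0.1858
  p(1,0)=3/50: -0.0600 × log₂(0.0600) = 0.2435
  p(1,1)=3/50: -0.0600 × log₂(0.0600) = 0.2435
  p(1,2)=2/25: -0.0800 × log₂(0.0800) = 0.2915
  p(2,0)=21/100: -0.2100 × log₂(0.2100) = 0.4728
  p(2,1)=21/100: -0.2100 × log₂(0.2100) = 0.4728
  p(2,2)=7/25: -0.2800 × log₂(0.2800) = 0.5142
H(X,Y) = 2.7277 bits


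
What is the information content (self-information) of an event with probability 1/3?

Information content I(x) = -log₂(p(x))
I = -log₂(1/3) = -log₂(0.3333)
I = 1.5850 bits


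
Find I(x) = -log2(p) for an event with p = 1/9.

Information content I(x) = -log₂(p(x))
I = -log₂(1/9) = -log₂(0.1111)
I = 3.1699 bits


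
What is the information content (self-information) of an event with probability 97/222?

Information content I(x) = -log₂(p(x))
I = -log₂(97/222) = -log₂(0.4369)
I = 1.1945 bits


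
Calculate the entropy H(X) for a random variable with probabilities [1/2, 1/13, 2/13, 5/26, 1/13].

H(X) = -Σ p(x) log₂ p(x)
  -1/2 × log₂(1/2) = 0.5000
  -1/13 × log₂(1/13) = 0.2846
  -2/13 × log₂(2/13) = 0.4155
  -5/26 × log₂(5/26) = 0.4574
  -1/13 × log₂(1/13) = 0.2846
H(X) = 1.9422 bits


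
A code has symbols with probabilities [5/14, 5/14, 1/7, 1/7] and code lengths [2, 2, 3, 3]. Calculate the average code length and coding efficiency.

Average length L = Σ p_i × l_i = 2.2857 bits
Entropy H = 1.8631 bits
Efficiency η = H/L × 100% = 81.51%


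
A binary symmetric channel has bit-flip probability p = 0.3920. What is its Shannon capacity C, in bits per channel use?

For BSC with error probability p:
C = 1 - H(p) where H(p) is binary entropy
H(0.3920) = -0.3920 × log₂(0.3920) - 0.6080 × log₂(0.6080)
H(p) = 0.9661
C = 1 - 0.9661 = 0.0339 bits/use


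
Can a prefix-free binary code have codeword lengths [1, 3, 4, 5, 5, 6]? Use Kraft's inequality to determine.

Kraft inequality: Σ 2^(-l_i) ≤ 1 for prefix-free code
Calculating: 2^(-1) + 2^(-3) + 2^(-4) + 2^(-5) + 2^(-5) + 2^(-6)
= 0.5 + 0.125 + 0.0625 + 0.03125 + 0.03125 + 0.015625
= 0.7656
Since 0.7656 ≤ 1, prefix-free code exists


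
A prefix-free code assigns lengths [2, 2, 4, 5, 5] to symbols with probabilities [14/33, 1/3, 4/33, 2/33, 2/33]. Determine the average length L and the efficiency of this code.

Average length L = Σ p_i × l_i = 2.6061 bits
Entropy H = 1.9124 bits
Efficiency η = H/L × 100% = 73.38%


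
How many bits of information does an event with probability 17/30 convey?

Information content I(x) = -log₂(p(x))
I = -log₂(17/30) = -log₂(0.5667)
I = 0.8194 bits


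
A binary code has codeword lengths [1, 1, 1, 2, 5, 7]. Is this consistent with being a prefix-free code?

Kraft inequality: Σ 2^(-l_i) ≤ 1 for prefix-free code
Calculating: 2^(-1) + 2^(-1) + 2^(-1) + 2^(-2) + 2^(-5) + 2^(-7)
= 0.5 + 0.5 + 0.5 + 0.25 + 0.03125 + 0.0078125
= 1.7891
Since 1.7891 > 1, prefix-free code does not exist


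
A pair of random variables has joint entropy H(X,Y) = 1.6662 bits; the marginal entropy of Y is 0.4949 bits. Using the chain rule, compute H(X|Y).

Chain rule: H(X,Y) = H(X|Y) + H(Y)
H(X|Y) = H(X,Y) - H(Y) = 1.6662 - 0.4949 = 1.1713 bits


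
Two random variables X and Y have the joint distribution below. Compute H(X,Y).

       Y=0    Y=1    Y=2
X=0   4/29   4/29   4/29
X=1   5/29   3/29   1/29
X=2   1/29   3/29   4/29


H(X,Y) = -Σ p(x,y) log₂ p(x,y)
  p(0,0)=4/29: -0.1379 × log₂(0.1379) = 0.3942
  p(0,1)=4/29: -0.1379 × log₂(0.1379) = 0.3942
  p(0,2)=4/29: -0.1379 × log₂(0.1379) = 0.3942
  p(1,0)=5/29: -0.1724 × log₂(0.1724) = 0.4373
  p(1,1)=3/29: -0.1034 × log₂(0.1034) = 0.3386
  p(1,2)=1/29: -0.0345 × log₂(0.0345) = 0.1675
  p(2,0)=1/29: -0.0345 × log₂(0.0345) = 0.1675
  p(2,1)=3/29: -0.1034 × log₂(0.1034) = 0.3386
  p(2,2)=4/29: -0.1379 × log₂(0.1379) = 0.3942
H(X,Y) = 3.0263 bits


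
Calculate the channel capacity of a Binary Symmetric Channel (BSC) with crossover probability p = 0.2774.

For BSC with error probability p:
C = 1 - H(p) where H(p) is binary entropy
H(0.2774) = -0.2774 × log₂(0.2774) - 0.7226 × log₂(0.7226)
H(p) = 0.8519
C = 1 - 0.8519 = 0.1481 bits/use


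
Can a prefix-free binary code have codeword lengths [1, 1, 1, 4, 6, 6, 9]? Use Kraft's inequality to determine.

Kraft inequality: Σ 2^(-l_i) ≤ 1 for prefix-free code
Calculating: 2^(-1) + 2^(-1) + 2^(-1) + 2^(-4) + 2^(-6) + 2^(-6) + 2^(-9)
= 0.5 + 0.5 + 0.5 + 0.0625 + 0.015625 + 0.015625 + 0.001953125
= 1.5957
Since 1.5957 > 1, prefix-free code does not exist


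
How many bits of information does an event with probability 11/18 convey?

Information content I(x) = -log₂(p(x))
I = -log₂(11/18) = -log₂(0.6111)
I = 0.7105 bits


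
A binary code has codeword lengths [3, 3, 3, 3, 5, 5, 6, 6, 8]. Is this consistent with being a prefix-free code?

Kraft inequality: Σ 2^(-l_i) ≤ 1 for prefix-free code
Calculating: 2^(-3) + 2^(-3) + 2^(-3) + 2^(-3) + 2^(-5) + 2^(-5) + 2^(-6) + 2^(-6) + 2^(-8)
= 0.125 + 0.125 + 0.125 + 0.125 + 0.03125 + 0.03125 + 0.015625 + 0.015625 + 0.00390625
= 0.5977
Since 0.5977 ≤ 1, prefix-free code exists


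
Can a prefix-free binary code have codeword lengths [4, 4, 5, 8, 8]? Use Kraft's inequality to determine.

Kraft inequality: Σ 2^(-l_i) ≤ 1 for prefix-free code
Calculating: 2^(-4) + 2^(-4) + 2^(-5) + 2^(-8) + 2^(-8)
= 0.0625 + 0.0625 + 0.03125 + 0.00390625 + 0.00390625
= 0.1641
Since 0.1641 ≤ 1, prefix-free code exists


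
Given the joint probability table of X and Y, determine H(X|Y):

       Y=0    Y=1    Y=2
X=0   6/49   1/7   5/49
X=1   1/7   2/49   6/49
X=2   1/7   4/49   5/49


H(X|Y) = Σ_y p(y) H(X|Y=y)
  p(Y=0) = 20/49, H(X|Y=0) = 1.5813
  p(Y=1) = 13/49, H(X|Y=1) = 1.4196
  p(Y=2) = 16/49, H(X|Y=2) = 1.5794
H(X|Y) = 0.4082×1.5813 + 0.2653×1.4196 + 0.3265×1.5794 = 1.5378 bits


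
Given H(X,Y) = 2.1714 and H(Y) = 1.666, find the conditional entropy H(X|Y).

Chain rule: H(X,Y) = H(X|Y) + H(Y)
H(X|Y) = H(X,Y) - H(Y) = 2.1714 - 1.666 = 0.5054 bits


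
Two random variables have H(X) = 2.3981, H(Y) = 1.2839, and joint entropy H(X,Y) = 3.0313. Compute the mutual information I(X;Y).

I(X;Y) = H(X) + H(Y) - H(X,Y)
I(X;Y) = 2.3981 + 1.2839 - 3.0313 = 0.6507 bits


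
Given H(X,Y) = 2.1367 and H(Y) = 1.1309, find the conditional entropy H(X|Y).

Chain rule: H(X,Y) = H(X|Y) + H(Y)
H(X|Y) = H(X,Y) - H(Y) = 2.1367 - 1.1309 = 1.0058 bits


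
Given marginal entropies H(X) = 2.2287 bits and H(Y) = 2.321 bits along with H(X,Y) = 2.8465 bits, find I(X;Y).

I(X;Y) = H(X) + H(Y) - H(X,Y)
I(X;Y) = 2.2287 + 2.321 - 2.8465 = 1.7032 bits


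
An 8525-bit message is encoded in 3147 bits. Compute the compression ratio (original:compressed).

Compression ratio = Original / Compressed
= 8525 / 3147 = 2.71:1


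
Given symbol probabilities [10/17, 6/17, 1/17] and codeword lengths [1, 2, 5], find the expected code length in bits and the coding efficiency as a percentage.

Average length L = Σ p_i × l_i = 1.5882 bits
Entropy H = 1.2210 bits
Efficiency η = H/L × 100% = 76.88%


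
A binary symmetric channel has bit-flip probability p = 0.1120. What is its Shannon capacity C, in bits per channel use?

For BSC with error probability p:
C = 1 - H(p) where H(p) is binary entropy
H(0.1120) = -0.1120 × log₂(0.1120) - 0.8880 × log₂(0.8880)
H(p) = 0.5059
C = 1 - 0.5059 = 0.4941 bits/use


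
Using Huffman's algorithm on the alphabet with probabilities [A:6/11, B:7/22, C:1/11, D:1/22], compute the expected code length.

Huffman tree construction:
Combine smallest probabilities repeatedly
Resulting codes:
  A: 1 (length 1)
  B: 01 (length 2)
  C: 001 (length 3)
  D: 000 (length 3)
Average length = Σ p(s) × length(s) = 1.5909 bits


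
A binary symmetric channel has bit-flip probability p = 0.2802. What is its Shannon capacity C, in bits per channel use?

For BSC with error probability p:
C = 1 - H(p) where H(p) is binary entropy
H(0.2802) = -0.2802 × log₂(0.2802) - 0.7198 × log₂(0.7198)
H(p) = 0.8557
C = 1 - 0.8557 = 0.1443 bits/use


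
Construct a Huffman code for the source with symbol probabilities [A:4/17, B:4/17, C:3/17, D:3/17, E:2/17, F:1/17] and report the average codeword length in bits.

Huffman tree construction:
Combine smallest probabilities repeatedly
Resulting codes:
  A: 01 (length 2)
  B: 10 (length 2)
  C: 110 (length 3)
  D: 111 (length 3)
  E: 001 (length 3)
  F: 000 (length 3)
Average length = Σ p(s) × length(s) = 2.5294 bits


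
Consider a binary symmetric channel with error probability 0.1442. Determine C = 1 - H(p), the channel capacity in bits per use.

For BSC with error probability p:
C = 1 - H(p) where H(p) is binary entropy
H(0.1442) = -0.1442 × log₂(0.1442) - 0.8558 × log₂(0.8558)
H(p) = 0.5951
C = 1 - 0.5951 = 0.4049 bits/use


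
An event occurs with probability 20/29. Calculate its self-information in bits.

Information content I(x) = -log₂(p(x))
I = -log₂(20/29) = -log₂(0.6897)
I = 0.5361 bits


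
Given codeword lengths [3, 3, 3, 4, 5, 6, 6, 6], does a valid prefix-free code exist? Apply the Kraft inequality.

Kraft inequality: Σ 2^(-l_i) ≤ 1 for prefix-free code
Calculating: 2^(-3) + 2^(-3) + 2^(-3) + 2^(-4) + 2^(-5) + 2^(-6) + 2^(-6) + 2^(-6)
= 0.125 + 0.125 + 0.125 + 0.0625 + 0.03125 + 0.015625 + 0.015625 + 0.015625
= 0.5156
Since 0.5156 ≤ 1, prefix-free code exists


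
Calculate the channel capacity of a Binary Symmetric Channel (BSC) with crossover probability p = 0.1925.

For BSC with error probability p:
C = 1 - H(p) where H(p) is binary entropy
H(0.1925) = -0.1925 × log₂(0.1925) - 0.8075 × log₂(0.8075)
H(p) = 0.7067
C = 1 - 0.7067 = 0.2933 bits/use


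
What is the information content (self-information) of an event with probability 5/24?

Information content I(x) = -log₂(p(x))
I = -log₂(5/24) = -log₂(0.2083)
I = 2.2630 bits


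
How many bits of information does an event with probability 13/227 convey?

Information content I(x) = -log₂(p(x))
I = -log₂(13/227) = -log₂(0.0573)
I = 4.1261 bits


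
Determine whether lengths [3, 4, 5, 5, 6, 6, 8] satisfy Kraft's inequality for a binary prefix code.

Kraft inequality: Σ 2^(-l_i) ≤ 1 for prefix-free code
Calculating: 2^(-3) + 2^(-4) + 2^(-5) + 2^(-5) + 2^(-6) + 2^(-6) + 2^(-8)
= 0.125 + 0.0625 + 0.03125 + 0.03125 + 0.015625 + 0.015625 + 0.00390625
= 0.2852
Since 0.2852 ≤ 1, prefix-free code exists


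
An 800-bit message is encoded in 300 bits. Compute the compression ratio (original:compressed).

Compression ratio = Original / Compressed
= 800 / 300 = 2.67:1


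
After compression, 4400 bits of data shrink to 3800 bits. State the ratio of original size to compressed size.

Compression ratio = Original / Compressed
= 4400 / 3800 = 1.16:1


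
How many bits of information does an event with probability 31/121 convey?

Information content I(x) = -log₂(p(x))
I = -log₂(31/121) = -log₂(0.2562)
I = 1.9647 bits


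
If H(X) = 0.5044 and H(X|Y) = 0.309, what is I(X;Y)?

I(X;Y) = H(X) - H(X|Y)
I(X;Y) = 0.5044 - 0.309 = 0.1954 bits


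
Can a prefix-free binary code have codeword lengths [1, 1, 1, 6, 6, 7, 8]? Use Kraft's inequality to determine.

Kraft inequality: Σ 2^(-l_i) ≤ 1 for prefix-free code
Calculating: 2^(-1) + 2^(-1) + 2^(-1) + 2^(-6) + 2^(-6) + 2^(-7) + 2^(-8)
= 0.5 + 0.5 + 0.5 + 0.015625 + 0.015625 + 0.0078125 + 0.00390625
= 1.5430
Since 1.5430 > 1, prefix-free code does not exist


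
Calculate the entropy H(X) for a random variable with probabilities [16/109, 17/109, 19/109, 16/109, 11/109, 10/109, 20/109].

H(X) = -Σ p(x) log₂ p(x)
  -16/109 × log₂(16/109) = 0.4063
  -17/109 × log₂(17/109) = 0.4181
  -19/109 × log₂(19/109) = 0.4393
  -16/109 × log₂(16/109) = 0.4063
  -11/109 × log₂(11/109) = 0.3339
  -10/109 × log₂(10/109) = 0.3162
  -20/109 × log₂(20/109) = 0.4489
H(X) = 2.7690 bits


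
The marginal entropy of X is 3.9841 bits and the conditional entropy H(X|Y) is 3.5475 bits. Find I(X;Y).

I(X;Y) = H(X) - H(X|Y)
I(X;Y) = 3.9841 - 3.5475 = 0.4366 bits


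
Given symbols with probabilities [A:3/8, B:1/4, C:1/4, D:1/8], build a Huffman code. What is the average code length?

Huffman tree construction:
Combine smallest probabilities repeatedly
Resulting codes:
  A: 11 (length 2)
  B: 01 (length 2)
  C: 10 (length 2)
  D: 00 (length 2)
Average length = Σ p(s) × length(s) = 2.0000 bits


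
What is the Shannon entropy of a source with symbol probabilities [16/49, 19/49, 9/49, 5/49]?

H(X) = -Σ p(x) log₂ p(x)
  -16/49 × log₂(16/49) = 0.5273
  -19/49 × log₂(19/49) = 0.5300
  -9/49 × log₂(9/49) = 0.4490
  -5/49 × log₂(5/49) = 0.3360
H(X) = 1.8423 bits


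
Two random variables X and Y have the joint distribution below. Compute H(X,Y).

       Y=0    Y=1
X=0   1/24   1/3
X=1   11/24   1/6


H(X,Y) = -Σ p(x,y) log₂ p(x,y)
  p(0,0)=1/24: -0.0417 × log₂(0.0417) = 0.1910
  p(0,1)=1/3: -0.3333 × log₂(0.3333) = 0.5283
  p(1,0)=11/24: -0.4583 × log₂(0.4583) = 0.5159
  p(1,1)=1/6: -0.1667 × log₂(0.1667) = 0.4308
H(X,Y) = 1.6661 bits


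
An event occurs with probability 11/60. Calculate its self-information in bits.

Information content I(x) = -log₂(p(x))
I = -log₂(11/60) = -log₂(0.1833)
I = 2.4475 bits


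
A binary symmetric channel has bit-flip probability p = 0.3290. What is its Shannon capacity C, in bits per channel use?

For BSC with error probability p:
C = 1 - H(p) where H(p) is binary entropy
H(0.3290) = -0.3290 × log₂(0.3290) - 0.6710 × log₂(0.6710)
H(p) = 0.9139
C = 1 - 0.9139 = 0.0861 bits/use


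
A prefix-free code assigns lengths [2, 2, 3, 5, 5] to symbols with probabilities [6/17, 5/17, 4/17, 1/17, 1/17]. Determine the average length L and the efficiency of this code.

Average length L = Σ p_i × l_i = 2.5882 bits
Entropy H = 2.0216 bits
Efficiency η = H/L × 100% = 78.11%


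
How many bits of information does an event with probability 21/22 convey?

Information content I(x) = -log₂(p(x))
I = -log₂(21/22) = -log₂(0.9545)
I = 0.0671 bits


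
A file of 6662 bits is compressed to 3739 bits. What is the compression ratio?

Compression ratio = Original / Compressed
= 6662 / 3739 = 1.78:1


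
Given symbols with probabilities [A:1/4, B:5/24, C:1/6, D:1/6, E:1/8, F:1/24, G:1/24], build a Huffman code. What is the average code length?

Huffman tree construction:
Combine smallest probabilities repeatedly
Resulting codes:
  A: 10 (length 2)
  B: 00 (length 2)
  C: 110 (length 3)
  D: 111 (length 3)
  E: 011 (length 3)
  F: 0100 (length 4)
  G: 0101 (length 4)
Average length = Σ p(s) × length(s) = 2.6250 bits


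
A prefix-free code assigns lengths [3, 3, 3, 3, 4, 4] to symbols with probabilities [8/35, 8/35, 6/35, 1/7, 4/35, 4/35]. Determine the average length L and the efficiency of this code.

Average length L = Σ p_i × l_i = 3.2286 bits
Entropy H = 2.5259 bits
Efficiency η = H/L × 100% = 78.23%


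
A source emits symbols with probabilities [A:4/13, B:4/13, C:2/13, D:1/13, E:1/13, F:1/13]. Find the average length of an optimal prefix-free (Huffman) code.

Huffman tree construction:
Combine smallest probabilities repeatedly
Resulting codes:
  A: 10 (length 2)
  B: 11 (length 2)
  C: 011 (length 3)
  D: 000 (length 3)
  E: 001 (length 3)
  F: 010 (length 3)
Average length = Σ p(s) × length(s) = 2.3846 bits


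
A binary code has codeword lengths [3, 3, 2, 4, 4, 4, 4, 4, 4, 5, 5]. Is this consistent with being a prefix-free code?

Kraft inequality: Σ 2^(-l_i) ≤ 1 for prefix-free code
Calculating: 2^(-3) + 2^(-3) + 2^(-2) + 2^(-4) + 2^(-4) + 2^(-4) + 2^(-4) + 2^(-4) + 2^(-4) + 2^(-5) + 2^(-5)
= 0.125 + 0.125 + 0.25 + 0.0625 + 0.0625 + 0.0625 + 0.0625 + 0.0625 + 0.0625 + 0.03125 + 0.03125
= 0.9375
Since 0.9375 ≤ 1, prefix-free code exists


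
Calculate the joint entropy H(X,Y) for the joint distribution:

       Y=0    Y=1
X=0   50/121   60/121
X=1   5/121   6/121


H(X,Y) = -Σ p(x,y) log₂ p(x,y)
  p(0,0)=50/121: -0.4132 × log₂(0.4132) = 0.5269
  p(0,1)=60/121: -0.4959 × log₂(0.4959) = 0.5018
  p(1,0)=5/121: -0.0413 × log₂(0.0413) = 0.1900
  p(1,1)=6/121: -0.0496 × log₂(0.0496) = 0.2149
H(X,Y) = 1.4335 bits


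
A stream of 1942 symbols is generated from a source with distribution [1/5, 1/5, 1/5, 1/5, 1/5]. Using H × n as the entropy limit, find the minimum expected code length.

Entropy H = 2.3219 bits/symbol
Minimum bits = H × n = 2.3219 × 1942
= 4509.18 bits


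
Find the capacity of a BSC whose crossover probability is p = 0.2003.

For BSC with error probability p:
C = 1 - H(p) where H(p) is binary entropy
H(0.2003) = -0.2003 × log₂(0.2003) - 0.7997 × log₂(0.7997)
H(p) = 0.7225
C = 1 - 0.7225 = 0.2775 bits/use


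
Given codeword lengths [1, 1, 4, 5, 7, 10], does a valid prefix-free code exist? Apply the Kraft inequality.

Kraft inequality: Σ 2^(-l_i) ≤ 1 for prefix-free code
Calculating: 2^(-1) + 2^(-1) + 2^(-4) + 2^(-5) + 2^(-7) + 2^(-10)
= 0.5 + 0.5 + 0.0625 + 0.03125 + 0.0078125 + 0.0009765625
= 1.1025
Since 1.1025 > 1, prefix-free code does not exist


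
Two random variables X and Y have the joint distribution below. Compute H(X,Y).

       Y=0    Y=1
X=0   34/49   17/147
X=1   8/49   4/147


H(X,Y) = -Σ p(x,y) log₂ p(x,y)
  p(0,0)=34/49: -0.6939 × log₂(0.6939) = 0.3658
  p(0,1)=17/147: -0.1156 × log₂(0.1156) = 0.3599
  p(1,0)=8/49: -0.1633 × log₂(0.1633) = 0.4269
  p(1,1)=4/147: -0.0272 × log₂(0.0272) = 0.1415
H(X,Y) = 1.2941 bits


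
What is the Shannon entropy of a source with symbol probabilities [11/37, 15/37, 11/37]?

H(X) = -Σ p(x) log₂ p(x)
  -11/37 × log₂(11/37) = 0.5203
  -15/37 × log₂(15/37) = 0.5281
  -11/37 × log₂(11/37) = 0.5203
H(X) = 1.5686 bits


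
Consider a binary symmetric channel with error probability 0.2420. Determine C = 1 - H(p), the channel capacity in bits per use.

For BSC with error probability p:
C = 1 - H(p) where H(p) is binary entropy
H(0.2420) = -0.2420 × log₂(0.2420) - 0.7580 × log₂(0.7580)
H(p) = 0.7984
C = 1 - 0.7984 = 0.2016 bits/use


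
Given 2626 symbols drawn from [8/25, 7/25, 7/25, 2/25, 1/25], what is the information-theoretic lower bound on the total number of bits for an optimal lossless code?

Entropy H = 2.0317 bits/symbol
Minimum bits = H × n = 2.0317 × 2626
= 5335.34 bits


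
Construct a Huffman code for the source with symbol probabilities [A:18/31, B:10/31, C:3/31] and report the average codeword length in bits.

Huffman tree construction:
Combine smallest probabilities repeatedly
Resulting codes:
  A: 1 (length 1)
  B: 01 (length 2)
  C: 00 (length 2)
Average length = Σ p(s) × length(s) = 1.4194 bits


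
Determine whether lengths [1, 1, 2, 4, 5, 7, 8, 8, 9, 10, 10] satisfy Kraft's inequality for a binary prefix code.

Kraft inequality: Σ 2^(-l_i) ≤ 1 for prefix-free code
Calculating: 2^(-1) + 2^(-1) + 2^(-2) + 2^(-4) + 2^(-5) + 2^(-7) + 2^(-8) + 2^(-8) + 2^(-9) + 2^(-10) + 2^(-10)
= 0.5 + 0.5 + 0.25 + 0.0625 + 0.03125 + 0.0078125 + 0.00390625 + 0.00390625 + 0.001953125 + 0.0009765625 + 0.0009765625
= 1.3633
Since 1.3633 > 1, prefix-free code does not exist


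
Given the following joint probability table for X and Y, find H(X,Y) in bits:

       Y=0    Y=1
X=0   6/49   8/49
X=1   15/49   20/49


H(X,Y) = -Σ p(x,y) log₂ p(x,y)
  p(0,0)=6/49: -0.1224 × log₂(0.1224) = 0.3710
  p(0,1)=8/49: -0.1633 × log₂(0.1633) = 0.4269
  p(1,0)=15/49: -0.3061 × log₂(0.3061) = 0.5228
  p(1,1)=20/49: -0.4082 × log₂(0.4082) = 0.5277
H(X,Y) = 1.8483 bits


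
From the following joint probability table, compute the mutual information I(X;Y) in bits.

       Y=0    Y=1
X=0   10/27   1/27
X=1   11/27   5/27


H(X) = 0.9751, H(Y) = 0.7642, H(X,Y) = 1.6852
I(X;Y) = H(X) + H(Y) - H(X,Y) = 0.0542 bits


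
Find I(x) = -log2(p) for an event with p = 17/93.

Information content I(x) = -log₂(p(x))
I = -log₂(17/93) = -log₂(0.1828)
I = 2.4517 bits


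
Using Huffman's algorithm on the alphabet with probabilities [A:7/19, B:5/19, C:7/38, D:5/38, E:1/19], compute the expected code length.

Huffman tree construction:
Combine smallest probabilities repeatedly
Resulting codes:
  A: 11 (length 2)
  B: 10 (length 2)
  C: 00 (length 2)
  D: 011 (length 3)
  E: 010 (length 3)
Average length = Σ p(s) × length(s) = 2.1842 bits


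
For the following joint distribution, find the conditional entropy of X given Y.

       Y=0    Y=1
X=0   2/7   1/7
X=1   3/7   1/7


H(X|Y) = Σ_y p(y) H(X|Y=y)
  p(Y=0) = 5/7, H(X|Y=0) = 0.9710
  p(Y=1) = 2/7, H(X|Y=1) = 1.0000
H(X|Y) = 0.7143×0.9710 + 0.2857×1.0000 = 0.9793 bits


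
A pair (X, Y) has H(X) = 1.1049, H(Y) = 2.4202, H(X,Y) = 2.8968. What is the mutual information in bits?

I(X;Y) = H(X) + H(Y) - H(X,Y)
I(X;Y) = 1.1049 + 2.4202 - 2.8968 = 0.6283 bits


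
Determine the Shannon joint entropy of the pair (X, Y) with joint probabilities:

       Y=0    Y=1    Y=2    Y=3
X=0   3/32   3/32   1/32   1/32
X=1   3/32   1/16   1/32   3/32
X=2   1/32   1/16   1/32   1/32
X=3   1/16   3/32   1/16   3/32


H(X,Y) = -Σ p(x,y) log₂ p(x,y)
  p(0,0)=3/32: -0.0938 × log₂(0.0938) = 0.3202
  p(0,1)=3/32: -0.0938 × log₂(0.0938) = 0.3202
  p(0,2)=1/32: -0.0312 × log₂(0.0312) = 0.1562
  p(0,3)=1/32: -0.0312 × log₂(0.0312) = 0.1562
  p(1,0)=3/32: -0.0938 × log₂(0.0938) = 0.3202
  p(1,1)=1/16: -0.0625 × log₂(0.0625) = 0.2500
  p(1,2)=1/32: -0.0312 × log₂(0.0312) = 0.1562
  p(1,3)=3/32: -0.0938 × log₂(0.0938) = 0.3202
  p(2,0)=1/32: -0.0312 × log₂(0.0312) = 0.1562
  p(2,1)=1/16: -0.0625 × log₂(0.0625) = 0.2500
  p(2,2)=1/32: -0.0312 × log₂(0.0312) = 0.1562
  p(2,3)=1/32: -0.0312 × log₂(0.0312) = 0.1562
  p(3,0)=1/16: -0.0625 × log₂(0.0625) = 0.2500
  p(3,1)=3/32: -0.0938 × log₂(0.0938) = 0.3202
  p(3,2)=1/16: -0.0625 × log₂(0.0625) = 0.2500
  p(3,3)=3/32: -0.0938 × log₂(0.0938) = 0.3202
H(X,Y) = 3.8585 bits


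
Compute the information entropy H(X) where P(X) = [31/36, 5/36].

H(X) = -Σ p(x) log₂ p(x)
  -31/36 × log₂(31/36) = 0.1858
  -5/36 × log₂(5/36) = 0.3956
H(X) = 0.5813 bits


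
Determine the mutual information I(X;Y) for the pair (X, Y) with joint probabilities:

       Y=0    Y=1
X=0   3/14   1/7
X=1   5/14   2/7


H(X) = 0.9403, H(Y) = 0.9852, H(X,Y) = 1.9242
I(X;Y) = H(X) + H(Y) - H(X,Y) = 0.0013 bits


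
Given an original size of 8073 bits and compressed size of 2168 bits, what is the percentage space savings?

Space savings = (1 - Compressed/Original) × 100%
= (1 - 2168/8073) × 100%
= 73.15%


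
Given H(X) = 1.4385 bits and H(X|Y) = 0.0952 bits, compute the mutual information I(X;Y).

I(X;Y) = H(X) - H(X|Y)
I(X;Y) = 1.4385 - 0.0952 = 1.3433 bits


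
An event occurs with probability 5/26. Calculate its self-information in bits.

Information content I(x) = -log₂(p(x))
I = -log₂(5/26) = -log₂(0.1923)
I = 2.3785 bits


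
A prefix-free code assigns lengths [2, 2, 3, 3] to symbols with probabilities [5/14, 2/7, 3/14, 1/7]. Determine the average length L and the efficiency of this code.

Average length L = Σ p_i × l_i = 2.3571 bits
Entropy H = 1.9242 bits
Efficiency η = H/L × 100% = 81.63%


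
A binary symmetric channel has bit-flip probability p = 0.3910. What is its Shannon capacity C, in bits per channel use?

For BSC with error probability p:
C = 1 - H(p) where H(p) is binary entropy
H(0.3910) = -0.3910 × log₂(0.3910) - 0.6090 × log₂(0.6090)
H(p) = 0.9654
C = 1 - 0.9654 = 0.0346 bits/use


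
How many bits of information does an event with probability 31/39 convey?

Information content I(x) = -log₂(p(x))
I = -log₂(31/39) = -log₂(0.7949)
I = 0.3312 bits


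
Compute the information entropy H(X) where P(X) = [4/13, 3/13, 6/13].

H(X) = -Σ p(x) log₂ p(x)
  -4/13 × log₂(4/13) = 0.5232
  -3/13 × log₂(3/13) = 0.4882
  -6/13 × log₂(6/13) = 0.5148
H(X) = 1.5262 bits


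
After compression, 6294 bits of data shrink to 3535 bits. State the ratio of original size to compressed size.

Compression ratio = Original / Compressed
= 6294 / 3535 = 1.78:1


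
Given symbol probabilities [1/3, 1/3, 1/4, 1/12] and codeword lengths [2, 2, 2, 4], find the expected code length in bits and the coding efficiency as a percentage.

Average length L = Σ p_i × l_i = 2.1667 bits
Entropy H = 1.8554 bits
Efficiency η = H/L × 100% = 85.63%


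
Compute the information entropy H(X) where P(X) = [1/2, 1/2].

H(X) = -Σ p(x) log₂ p(x)
  -1/2 × log₂(1/2) = 0.5000
  -1/2 × log₂(1/2) = 0.5000
H(X) = 1.0000 bits


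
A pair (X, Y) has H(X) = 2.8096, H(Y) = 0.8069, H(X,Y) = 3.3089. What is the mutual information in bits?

I(X;Y) = H(X) + H(Y) - H(X,Y)
I(X;Y) = 2.8096 + 0.8069 - 3.3089 = 0.3076 bits


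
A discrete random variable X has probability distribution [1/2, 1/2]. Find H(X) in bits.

H(X) = -Σ p(x) log₂ p(x)
  -1/2 × log₂(1/2) = 0.5000
  -1/2 × log₂(1/2) = 0.5000
H(X) = 1.0000 bits


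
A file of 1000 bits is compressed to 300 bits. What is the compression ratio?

Compression ratio = Original / Compressed
= 1000 / 300 = 3.33:1


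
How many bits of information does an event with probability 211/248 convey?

Information content I(x) = -log₂(p(x))
I = -log₂(211/248) = -log₂(0.8508)
I = 0.2331 bits


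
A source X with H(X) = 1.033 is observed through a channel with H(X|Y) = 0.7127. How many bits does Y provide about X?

I(X;Y) = H(X) - H(X|Y)
I(X;Y) = 1.033 - 0.7127 = 0.3203 bits


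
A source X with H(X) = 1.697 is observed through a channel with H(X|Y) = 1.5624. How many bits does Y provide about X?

I(X;Y) = H(X) - H(X|Y)
I(X;Y) = 1.697 - 1.5624 = 0.1346 bits


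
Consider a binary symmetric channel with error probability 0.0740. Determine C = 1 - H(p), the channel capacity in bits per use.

For BSC with error probability p:
C = 1 - H(p) where H(p) is binary entropy
H(0.0740) = -0.0740 × log₂(0.0740) - 0.9260 × log₂(0.9260)
H(p) = 0.3807
C = 1 - 0.3807 = 0.6193 bits/use


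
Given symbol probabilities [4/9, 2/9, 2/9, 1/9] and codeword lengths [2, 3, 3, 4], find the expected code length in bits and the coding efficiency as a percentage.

Average length L = Σ p_i × l_i = 2.6667 bits
Entropy H = 1.8366 bits
Efficiency η = H/L × 100% = 68.87%


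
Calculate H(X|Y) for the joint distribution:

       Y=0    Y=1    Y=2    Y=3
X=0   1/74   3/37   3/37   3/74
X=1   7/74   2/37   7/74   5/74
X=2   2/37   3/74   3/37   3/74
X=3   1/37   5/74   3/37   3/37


H(X|Y) = Σ_y p(y) H(X|Y=y)
  p(Y=0) = 7/37, H(X|Y=0) = 1.6894
  p(Y=1) = 9/37, H(X|Y=1) = 1.9547
  p(Y=2) = 25/74, H(X|Y=2) = 1.9966
  p(Y=3) = 17/74, H(X|Y=3) = 1.9328
H(X|Y) = 0.1892×1.6894 + 0.2432×1.9547 + 0.3378×1.9966 + 0.2297×1.9328 = 1.9136 bits


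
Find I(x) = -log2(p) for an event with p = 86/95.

Information content I(x) = -log₂(p(x))
I = -log₂(86/95) = -log₂(0.9053)
I = 0.1436 bits


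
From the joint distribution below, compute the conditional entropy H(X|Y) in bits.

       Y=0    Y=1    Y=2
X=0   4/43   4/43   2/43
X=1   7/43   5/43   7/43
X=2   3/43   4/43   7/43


H(X|Y) = Σ_y p(y) H(X|Y=y)
  p(Y=0) = 14/43, H(X|Y=0) = 1.4926
  p(Y=1) = 13/43, H(X|Y=1) = 1.5766
  p(Y=2) = 16/43, H(X|Y=2) = 1.4186
H(X|Y) = 0.3256×1.4926 + 0.3023×1.5766 + 0.3721×1.4186 = 1.4905 bits


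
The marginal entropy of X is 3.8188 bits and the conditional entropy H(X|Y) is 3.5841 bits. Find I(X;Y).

I(X;Y) = H(X) - H(X|Y)
I(X;Y) = 3.8188 - 3.5841 = 0.2347 bits


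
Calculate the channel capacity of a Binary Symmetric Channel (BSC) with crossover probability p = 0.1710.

For BSC with error probability p:
C = 1 - H(p) where H(p) is binary entropy
H(0.1710) = -0.1710 × log₂(0.1710) - 0.8290 × log₂(0.8290)
H(p) = 0.6600
C = 1 - 0.6600 = 0.3400 bits/use


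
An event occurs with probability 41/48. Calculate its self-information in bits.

Information content I(x) = -log₂(p(x))
I = -log₂(41/48) = -log₂(0.8542)
I = 0.2274 bits


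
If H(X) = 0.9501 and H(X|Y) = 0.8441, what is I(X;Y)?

I(X;Y) = H(X) - H(X|Y)
I(X;Y) = 0.9501 - 0.8441 = 0.106 bits


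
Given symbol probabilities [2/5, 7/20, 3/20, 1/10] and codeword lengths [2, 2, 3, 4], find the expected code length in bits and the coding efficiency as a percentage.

Average length L = Σ p_i × l_i = 2.3500 bits
Entropy H = 1.8016 bits
Efficiency η = H/L × 100% = 76.66%


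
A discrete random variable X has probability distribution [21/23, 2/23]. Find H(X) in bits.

H(X) = -Σ p(x) log₂ p(x)
  -21/23 × log₂(21/23) = 0.1198
  -2/23 × log₂(2/23) = 0.3064
H(X) = 0.4262 bits


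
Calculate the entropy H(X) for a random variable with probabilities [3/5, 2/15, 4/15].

H(X) = -Σ p(x) log₂ p(x)
  -3/5 × log₂(3/5) = 0.4422
  -2/15 × log₂(2/15) = 0.3876
  -4/15 × log₂(4/15) = 0.5085
H(X) = 1.3383 bits


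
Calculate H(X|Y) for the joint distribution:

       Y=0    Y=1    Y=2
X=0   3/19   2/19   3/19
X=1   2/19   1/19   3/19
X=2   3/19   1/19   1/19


H(X|Y) = Σ_y p(y) H(X|Y=y)
  p(Y=0) = 8/19, H(X|Y=0) = 1.5613
  p(Y=1) = 4/19, H(X|Y=1) = 1.5000
  p(Y=2) = 7/19, H(X|Y=2) = 1.4488
H(X|Y) = 0.4211×1.5613 + 0.2105×1.5000 + 0.3684×1.4488 = 1.5069 bits


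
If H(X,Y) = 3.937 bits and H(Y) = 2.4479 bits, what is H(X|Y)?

Chain rule: H(X,Y) = H(X|Y) + H(Y)
H(X|Y) = H(X,Y) - H(Y) = 3.937 - 2.4479 = 1.4891 bits


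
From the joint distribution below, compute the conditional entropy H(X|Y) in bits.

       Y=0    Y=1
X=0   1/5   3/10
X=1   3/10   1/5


H(X|Y) = Σ_y p(y) H(X|Y=y)
  p(Y=0) = 1/2, H(X|Y=0) = 0.9710
  p(Y=1) = 1/2, H(X|Y=1) = 0.9710
H(X|Y) = 0.5000×0.9710 + 0.5000×0.9710 = 0.9710 bits
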